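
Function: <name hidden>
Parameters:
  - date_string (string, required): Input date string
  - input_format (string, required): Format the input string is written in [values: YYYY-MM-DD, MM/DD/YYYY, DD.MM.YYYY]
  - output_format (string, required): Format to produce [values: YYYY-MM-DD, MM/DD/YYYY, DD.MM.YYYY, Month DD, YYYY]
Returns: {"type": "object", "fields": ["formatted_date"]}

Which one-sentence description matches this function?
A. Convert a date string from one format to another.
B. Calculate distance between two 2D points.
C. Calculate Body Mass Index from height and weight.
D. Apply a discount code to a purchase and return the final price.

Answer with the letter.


Parameters date_string, input_format, output_format and return ["formatted_date"] fit: Convert a date string from one format to another.
A


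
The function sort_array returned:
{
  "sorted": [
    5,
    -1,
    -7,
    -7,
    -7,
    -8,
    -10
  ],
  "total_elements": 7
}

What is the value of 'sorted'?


[5, -1, -7, -7, -7, -8, -10]


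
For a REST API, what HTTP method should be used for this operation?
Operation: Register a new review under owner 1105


GET = read, POST = create, PUT = update/replace, DELETE = remove
This operation is a create.
POST


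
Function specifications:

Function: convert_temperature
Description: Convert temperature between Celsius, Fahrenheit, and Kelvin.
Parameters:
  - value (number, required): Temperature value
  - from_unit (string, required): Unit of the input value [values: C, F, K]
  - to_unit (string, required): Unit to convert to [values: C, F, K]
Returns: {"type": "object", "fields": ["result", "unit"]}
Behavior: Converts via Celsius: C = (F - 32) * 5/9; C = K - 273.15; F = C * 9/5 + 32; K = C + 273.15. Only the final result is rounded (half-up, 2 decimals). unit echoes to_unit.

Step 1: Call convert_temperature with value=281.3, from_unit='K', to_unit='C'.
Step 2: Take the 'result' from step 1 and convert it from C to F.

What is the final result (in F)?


Step 1: convert_temperature(value=281.3, from_unit=K, to_unit=C)
  To C: 281.3 - 273.15 = 8.15
  Target is C: 8.15
  Round to 2 decimals: 8.15
  -> result = 8.15 C
Step 2: convert_temperature(value=8.15, from_unit=C, to_unit=F)
  Input already in C: 8.15
  To F: 8.15 * 9/5 + 32 = 46.67
  Round to 2 decimals: 46.67
  -> result = 46.67 F
46.67 F


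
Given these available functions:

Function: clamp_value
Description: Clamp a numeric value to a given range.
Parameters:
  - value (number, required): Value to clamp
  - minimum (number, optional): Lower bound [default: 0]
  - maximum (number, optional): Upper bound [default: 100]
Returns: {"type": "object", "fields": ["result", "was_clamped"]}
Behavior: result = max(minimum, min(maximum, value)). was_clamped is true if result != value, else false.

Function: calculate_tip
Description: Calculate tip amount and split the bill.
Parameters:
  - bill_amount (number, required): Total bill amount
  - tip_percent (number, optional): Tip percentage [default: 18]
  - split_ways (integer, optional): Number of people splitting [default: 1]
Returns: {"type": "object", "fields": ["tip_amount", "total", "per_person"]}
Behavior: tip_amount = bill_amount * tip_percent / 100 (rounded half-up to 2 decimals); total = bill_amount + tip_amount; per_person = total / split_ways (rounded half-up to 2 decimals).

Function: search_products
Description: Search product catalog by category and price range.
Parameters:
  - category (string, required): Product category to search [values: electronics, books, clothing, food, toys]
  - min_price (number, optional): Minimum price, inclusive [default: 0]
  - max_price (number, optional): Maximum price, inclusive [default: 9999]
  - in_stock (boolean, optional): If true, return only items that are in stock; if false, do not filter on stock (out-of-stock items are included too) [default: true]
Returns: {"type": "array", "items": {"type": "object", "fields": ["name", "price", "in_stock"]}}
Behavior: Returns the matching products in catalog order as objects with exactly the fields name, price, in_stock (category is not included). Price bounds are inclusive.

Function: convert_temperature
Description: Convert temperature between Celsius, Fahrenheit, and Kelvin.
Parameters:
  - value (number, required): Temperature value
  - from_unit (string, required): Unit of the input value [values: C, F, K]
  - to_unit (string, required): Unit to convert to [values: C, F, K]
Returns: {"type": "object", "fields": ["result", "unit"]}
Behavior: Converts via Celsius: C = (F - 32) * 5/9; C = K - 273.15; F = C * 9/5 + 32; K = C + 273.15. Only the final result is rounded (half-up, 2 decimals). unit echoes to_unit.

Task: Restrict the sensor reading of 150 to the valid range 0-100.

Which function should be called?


The task needs a function whose description is: Clamp a numeric value to a given range.
clamp_value


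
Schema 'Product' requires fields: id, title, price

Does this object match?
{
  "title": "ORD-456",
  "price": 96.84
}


Checking required fields...
Missing: id
Invalid - missing required field 'id'


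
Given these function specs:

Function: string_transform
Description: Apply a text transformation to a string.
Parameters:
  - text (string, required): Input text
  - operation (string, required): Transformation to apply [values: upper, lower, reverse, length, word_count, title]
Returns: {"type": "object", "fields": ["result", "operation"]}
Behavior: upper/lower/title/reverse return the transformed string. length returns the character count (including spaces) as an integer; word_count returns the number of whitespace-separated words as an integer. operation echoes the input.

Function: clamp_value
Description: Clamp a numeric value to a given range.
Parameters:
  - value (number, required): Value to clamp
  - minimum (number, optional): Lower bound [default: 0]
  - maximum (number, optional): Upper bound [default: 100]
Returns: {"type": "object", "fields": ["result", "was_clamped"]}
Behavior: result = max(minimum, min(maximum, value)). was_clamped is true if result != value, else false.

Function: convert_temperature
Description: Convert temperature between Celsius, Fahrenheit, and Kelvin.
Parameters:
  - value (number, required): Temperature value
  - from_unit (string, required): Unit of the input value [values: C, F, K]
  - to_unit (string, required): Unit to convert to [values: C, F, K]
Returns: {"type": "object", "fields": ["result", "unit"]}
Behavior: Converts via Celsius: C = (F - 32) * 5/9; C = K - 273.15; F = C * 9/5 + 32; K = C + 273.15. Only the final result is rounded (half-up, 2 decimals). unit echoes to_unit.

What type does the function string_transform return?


The string_transform spec declares Returns: {"type": "object", "fields": ["result", "operation"]}
Type:
object


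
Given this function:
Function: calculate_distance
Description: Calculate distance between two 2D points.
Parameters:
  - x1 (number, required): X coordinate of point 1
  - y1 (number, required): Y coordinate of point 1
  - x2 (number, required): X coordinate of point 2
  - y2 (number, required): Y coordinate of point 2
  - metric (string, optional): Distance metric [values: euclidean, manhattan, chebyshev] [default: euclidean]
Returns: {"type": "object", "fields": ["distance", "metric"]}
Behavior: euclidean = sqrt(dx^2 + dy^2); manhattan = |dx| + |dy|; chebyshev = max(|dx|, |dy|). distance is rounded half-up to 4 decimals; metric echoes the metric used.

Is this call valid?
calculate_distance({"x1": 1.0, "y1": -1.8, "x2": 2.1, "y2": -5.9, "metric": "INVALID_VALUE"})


Checking parameter values...
Parameter 'metric' has value 'INVALID_VALUE' not in allowed: euclidean, manhattan, chebyshev
Invalid - 'metric' must be one of euclidean, manhattan, chebyshev


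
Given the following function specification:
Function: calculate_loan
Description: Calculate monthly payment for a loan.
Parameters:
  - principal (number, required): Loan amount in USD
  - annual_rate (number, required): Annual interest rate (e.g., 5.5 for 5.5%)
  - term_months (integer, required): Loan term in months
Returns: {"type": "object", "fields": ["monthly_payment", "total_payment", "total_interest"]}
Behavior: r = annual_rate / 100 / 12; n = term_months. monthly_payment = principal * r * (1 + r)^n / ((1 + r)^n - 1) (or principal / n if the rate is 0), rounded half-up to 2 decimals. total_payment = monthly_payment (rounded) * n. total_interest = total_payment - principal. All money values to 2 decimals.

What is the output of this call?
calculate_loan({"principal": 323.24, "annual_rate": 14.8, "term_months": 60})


r = 14.8 / 100 / 12 = 0.012333333333 (keep full precision)
(1 + r)^60 = 2.08647042
monthly_payment = 323.24 * 0.012333333333 * 2.08647042 / (2.08647042 - 1) = 7.655964 -> 7.66
total_payment = 7.66 * 60 = 459.60
total_interest = 459.60 - 323.24 = 136.36
Output:
{"monthly_payment": 7.66, "total_payment": 459.6, "total_interest": 136.36}


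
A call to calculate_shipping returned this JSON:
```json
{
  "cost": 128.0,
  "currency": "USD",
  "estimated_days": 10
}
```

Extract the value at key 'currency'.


USD


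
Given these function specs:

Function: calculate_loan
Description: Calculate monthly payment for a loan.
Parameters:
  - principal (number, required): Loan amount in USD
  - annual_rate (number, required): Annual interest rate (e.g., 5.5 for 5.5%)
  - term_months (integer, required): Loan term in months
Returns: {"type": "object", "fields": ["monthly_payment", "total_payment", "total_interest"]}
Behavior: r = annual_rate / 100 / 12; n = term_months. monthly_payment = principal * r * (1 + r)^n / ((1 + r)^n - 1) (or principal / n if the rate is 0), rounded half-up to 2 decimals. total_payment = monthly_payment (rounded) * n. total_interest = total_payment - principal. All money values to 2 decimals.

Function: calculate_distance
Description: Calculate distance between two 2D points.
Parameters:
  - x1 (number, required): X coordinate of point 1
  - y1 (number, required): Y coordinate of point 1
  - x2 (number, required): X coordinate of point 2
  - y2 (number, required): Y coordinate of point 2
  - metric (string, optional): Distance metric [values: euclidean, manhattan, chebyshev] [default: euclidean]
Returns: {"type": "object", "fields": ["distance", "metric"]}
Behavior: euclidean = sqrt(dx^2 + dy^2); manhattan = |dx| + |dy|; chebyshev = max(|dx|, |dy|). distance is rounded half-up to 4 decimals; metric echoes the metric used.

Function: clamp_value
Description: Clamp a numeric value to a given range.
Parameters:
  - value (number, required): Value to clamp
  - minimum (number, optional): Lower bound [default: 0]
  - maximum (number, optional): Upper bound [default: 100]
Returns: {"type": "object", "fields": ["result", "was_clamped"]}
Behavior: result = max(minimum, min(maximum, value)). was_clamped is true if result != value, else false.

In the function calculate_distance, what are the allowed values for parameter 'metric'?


The calculate_distance spec declares:
  - metric (string, optional): Distance metric [values: euclidean, manhattan, chebyshev] [default: euclidean]
Allowed values:
euclidean, manhattan, chebyshev


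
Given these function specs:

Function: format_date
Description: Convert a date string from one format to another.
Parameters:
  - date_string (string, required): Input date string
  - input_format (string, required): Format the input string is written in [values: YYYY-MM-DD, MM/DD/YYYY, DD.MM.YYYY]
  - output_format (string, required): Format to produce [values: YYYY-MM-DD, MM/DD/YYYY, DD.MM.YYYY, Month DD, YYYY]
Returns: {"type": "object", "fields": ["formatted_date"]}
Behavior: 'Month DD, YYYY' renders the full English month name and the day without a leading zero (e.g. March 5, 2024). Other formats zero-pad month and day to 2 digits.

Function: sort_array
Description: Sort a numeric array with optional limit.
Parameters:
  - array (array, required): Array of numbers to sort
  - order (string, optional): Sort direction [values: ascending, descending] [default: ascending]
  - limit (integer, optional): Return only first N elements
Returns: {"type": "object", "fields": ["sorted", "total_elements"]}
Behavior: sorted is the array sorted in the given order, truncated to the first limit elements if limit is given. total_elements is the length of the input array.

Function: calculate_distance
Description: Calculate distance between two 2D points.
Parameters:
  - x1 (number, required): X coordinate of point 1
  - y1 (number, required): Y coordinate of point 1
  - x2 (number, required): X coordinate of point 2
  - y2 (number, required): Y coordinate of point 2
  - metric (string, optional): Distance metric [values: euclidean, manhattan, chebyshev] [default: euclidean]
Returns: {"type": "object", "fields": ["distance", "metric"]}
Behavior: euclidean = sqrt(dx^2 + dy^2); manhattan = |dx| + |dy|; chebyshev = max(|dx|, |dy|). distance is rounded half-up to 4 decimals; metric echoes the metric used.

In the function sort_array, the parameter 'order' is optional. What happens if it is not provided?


The sort_array spec declares:
  - order (string, optional): Sort direction [values: ascending, descending] [default: ascending]
It defaults to ascending


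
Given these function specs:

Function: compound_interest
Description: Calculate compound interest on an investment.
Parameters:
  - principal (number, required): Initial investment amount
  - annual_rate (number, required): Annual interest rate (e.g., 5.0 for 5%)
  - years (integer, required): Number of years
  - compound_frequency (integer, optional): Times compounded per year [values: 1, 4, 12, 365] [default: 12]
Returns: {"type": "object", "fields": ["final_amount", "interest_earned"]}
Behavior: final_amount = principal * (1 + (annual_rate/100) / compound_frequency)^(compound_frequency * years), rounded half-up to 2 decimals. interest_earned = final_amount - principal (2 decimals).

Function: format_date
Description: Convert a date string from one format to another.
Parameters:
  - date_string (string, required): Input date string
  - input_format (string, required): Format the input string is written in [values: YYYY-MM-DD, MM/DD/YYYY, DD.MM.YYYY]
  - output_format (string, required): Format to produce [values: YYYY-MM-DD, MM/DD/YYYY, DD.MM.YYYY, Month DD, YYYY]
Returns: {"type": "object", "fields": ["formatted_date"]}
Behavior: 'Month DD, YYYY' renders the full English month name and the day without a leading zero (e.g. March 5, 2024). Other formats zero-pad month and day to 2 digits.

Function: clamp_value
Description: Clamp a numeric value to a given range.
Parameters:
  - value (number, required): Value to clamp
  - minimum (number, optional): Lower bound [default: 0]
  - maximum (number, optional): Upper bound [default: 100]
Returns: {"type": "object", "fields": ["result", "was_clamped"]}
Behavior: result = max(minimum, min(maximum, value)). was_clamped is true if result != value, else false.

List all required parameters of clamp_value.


Parameters of clamp_value and their required/optional flag:
  value: required
  minimum: optional
  maximum: optional
value


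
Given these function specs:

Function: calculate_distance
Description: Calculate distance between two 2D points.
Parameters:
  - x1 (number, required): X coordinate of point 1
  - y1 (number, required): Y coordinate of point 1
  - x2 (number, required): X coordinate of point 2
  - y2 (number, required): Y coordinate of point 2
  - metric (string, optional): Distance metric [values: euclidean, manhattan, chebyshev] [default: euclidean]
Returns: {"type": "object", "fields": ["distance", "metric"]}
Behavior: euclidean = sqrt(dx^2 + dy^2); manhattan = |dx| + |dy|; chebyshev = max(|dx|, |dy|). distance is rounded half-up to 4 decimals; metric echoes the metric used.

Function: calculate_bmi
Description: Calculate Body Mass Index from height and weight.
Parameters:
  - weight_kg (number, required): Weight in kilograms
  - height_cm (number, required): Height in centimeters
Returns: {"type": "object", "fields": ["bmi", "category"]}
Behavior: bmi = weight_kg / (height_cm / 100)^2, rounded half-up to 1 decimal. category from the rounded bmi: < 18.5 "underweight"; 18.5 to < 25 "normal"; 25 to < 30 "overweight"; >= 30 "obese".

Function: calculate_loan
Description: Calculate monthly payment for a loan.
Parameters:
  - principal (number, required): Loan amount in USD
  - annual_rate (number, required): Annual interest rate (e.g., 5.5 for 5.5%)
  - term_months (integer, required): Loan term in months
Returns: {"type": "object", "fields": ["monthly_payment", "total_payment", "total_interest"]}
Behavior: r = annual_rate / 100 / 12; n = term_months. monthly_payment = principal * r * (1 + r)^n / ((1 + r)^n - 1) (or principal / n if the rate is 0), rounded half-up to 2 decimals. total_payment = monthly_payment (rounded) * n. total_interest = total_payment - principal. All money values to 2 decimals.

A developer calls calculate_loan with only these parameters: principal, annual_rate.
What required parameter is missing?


Required parameters: principal, annual_rate, term_months
Provided: principal, annual_rate
Missing: term_months
term_months


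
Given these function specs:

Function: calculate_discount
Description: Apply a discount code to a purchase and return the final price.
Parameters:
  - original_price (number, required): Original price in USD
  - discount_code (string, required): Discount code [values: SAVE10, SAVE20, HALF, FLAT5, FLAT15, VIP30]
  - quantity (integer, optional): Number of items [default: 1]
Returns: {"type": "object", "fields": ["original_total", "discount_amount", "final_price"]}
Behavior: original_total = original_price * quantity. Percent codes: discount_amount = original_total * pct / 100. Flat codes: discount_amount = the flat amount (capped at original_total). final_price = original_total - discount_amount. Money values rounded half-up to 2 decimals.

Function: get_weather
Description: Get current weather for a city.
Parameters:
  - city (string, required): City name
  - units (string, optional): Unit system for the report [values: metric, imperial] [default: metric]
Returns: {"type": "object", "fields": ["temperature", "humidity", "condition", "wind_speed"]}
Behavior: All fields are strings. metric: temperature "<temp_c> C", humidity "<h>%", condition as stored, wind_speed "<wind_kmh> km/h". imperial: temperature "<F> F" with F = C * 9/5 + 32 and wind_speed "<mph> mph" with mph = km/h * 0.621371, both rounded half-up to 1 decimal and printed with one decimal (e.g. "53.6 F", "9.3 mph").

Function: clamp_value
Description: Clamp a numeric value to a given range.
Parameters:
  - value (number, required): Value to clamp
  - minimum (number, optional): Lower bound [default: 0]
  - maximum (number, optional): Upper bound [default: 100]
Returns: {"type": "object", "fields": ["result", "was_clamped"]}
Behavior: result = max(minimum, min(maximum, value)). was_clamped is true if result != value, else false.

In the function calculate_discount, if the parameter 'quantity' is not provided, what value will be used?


The calculate_discount spec declares:
  - quantity (integer, optional): Number of items [default: 1]
Default:
1


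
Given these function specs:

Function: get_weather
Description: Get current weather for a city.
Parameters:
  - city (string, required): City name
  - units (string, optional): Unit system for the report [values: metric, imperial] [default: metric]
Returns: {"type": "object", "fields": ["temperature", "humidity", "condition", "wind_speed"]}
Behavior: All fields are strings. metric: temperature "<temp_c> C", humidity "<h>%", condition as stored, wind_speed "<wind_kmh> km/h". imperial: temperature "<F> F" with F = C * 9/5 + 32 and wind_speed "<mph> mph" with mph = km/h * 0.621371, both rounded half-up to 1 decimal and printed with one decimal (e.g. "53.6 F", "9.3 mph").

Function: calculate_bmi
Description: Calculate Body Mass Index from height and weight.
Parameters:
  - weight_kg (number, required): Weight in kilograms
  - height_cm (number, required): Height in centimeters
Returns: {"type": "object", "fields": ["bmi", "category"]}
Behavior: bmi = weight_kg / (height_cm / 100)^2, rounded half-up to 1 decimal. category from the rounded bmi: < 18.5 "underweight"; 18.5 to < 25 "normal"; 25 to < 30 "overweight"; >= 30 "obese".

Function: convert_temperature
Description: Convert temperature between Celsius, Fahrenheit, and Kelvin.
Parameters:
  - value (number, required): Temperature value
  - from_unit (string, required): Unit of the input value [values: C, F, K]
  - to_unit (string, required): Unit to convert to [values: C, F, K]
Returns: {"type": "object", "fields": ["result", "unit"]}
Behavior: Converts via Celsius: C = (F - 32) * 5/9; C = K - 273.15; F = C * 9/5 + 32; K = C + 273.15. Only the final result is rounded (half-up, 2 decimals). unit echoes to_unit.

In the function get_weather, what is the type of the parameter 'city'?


The get_weather spec declares:
  - city (string, required): City name
Type:
string


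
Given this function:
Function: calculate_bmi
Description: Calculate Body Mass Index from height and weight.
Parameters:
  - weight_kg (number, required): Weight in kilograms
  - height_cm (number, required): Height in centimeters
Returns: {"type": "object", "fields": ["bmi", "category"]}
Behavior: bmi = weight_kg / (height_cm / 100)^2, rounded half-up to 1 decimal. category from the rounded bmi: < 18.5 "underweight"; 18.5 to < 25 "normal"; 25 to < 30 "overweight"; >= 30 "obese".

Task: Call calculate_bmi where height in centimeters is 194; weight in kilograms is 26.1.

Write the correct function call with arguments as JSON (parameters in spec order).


Mapping each described value to its parameter name:
  'Height in centimeters' -> height_cm = 194
  'Weight in kilograms' -> weight_kg = 26.1
calculate_bmi({"weight_kg": 26.1, "height_cm": 194})


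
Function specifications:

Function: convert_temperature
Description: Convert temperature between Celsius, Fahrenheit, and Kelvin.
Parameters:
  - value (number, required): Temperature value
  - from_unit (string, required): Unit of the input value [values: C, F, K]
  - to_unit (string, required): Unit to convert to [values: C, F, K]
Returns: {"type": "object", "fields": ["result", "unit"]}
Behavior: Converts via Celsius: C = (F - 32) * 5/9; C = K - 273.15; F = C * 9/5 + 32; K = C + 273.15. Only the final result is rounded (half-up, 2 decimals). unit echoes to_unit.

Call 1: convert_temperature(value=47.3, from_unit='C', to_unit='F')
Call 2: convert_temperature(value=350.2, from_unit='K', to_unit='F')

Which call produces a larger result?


Call 1:
  Input already in C: 47.3
  To F: 47.3 * 9/5 + 32 = 117.14
  Round to 2 decimals: 117.14
  -> 117.14 F
Call 2:
  To C: 350.2 - 273.15 = 77.05
  To F: 77.05 * 9/5 + 32 = 170.69
  Round to 2 decimals: 170.69
  -> 170.69 F
Call 2 (170.69 F)


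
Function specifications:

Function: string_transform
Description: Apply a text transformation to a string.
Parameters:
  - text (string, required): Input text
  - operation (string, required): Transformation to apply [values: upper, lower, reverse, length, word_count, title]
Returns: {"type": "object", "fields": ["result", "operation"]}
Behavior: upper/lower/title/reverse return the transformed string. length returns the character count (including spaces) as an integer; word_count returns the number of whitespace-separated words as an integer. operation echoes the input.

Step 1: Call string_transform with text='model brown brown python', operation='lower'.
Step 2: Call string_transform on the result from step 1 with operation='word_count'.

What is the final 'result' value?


Step 1: string_transform(text='model brown brown python', operation='lower')
  -> result = 'model brown brown python'
Step 2: string_transform(text='model brown brown python', operation='word_count')
  words: model, brown, brown, python -> 4
  -> result = 4
4


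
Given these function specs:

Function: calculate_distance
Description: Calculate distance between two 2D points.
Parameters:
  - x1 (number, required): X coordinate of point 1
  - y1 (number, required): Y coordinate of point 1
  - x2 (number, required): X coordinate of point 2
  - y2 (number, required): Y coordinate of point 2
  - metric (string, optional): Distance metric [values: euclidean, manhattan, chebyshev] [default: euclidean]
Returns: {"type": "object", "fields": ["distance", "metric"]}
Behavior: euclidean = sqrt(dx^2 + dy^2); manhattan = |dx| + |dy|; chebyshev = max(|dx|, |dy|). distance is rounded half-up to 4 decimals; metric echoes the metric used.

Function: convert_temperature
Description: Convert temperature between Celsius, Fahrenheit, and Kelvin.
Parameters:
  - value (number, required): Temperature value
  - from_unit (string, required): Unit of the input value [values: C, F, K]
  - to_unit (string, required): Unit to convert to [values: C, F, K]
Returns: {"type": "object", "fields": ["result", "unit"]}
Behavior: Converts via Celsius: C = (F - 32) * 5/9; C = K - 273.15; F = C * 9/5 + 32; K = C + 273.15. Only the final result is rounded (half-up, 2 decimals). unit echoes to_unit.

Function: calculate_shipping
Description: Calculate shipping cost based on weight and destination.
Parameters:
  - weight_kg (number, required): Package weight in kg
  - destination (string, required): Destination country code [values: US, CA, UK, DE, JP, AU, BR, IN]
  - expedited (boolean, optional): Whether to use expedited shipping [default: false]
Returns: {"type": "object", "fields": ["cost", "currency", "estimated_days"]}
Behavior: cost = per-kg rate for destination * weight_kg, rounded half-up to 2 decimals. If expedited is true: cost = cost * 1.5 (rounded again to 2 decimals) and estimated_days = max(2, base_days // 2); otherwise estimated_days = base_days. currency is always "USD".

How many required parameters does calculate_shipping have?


Parameters of calculate_shipping: weight_kg (required), destination (required), expedited (optional)
Required count:
2


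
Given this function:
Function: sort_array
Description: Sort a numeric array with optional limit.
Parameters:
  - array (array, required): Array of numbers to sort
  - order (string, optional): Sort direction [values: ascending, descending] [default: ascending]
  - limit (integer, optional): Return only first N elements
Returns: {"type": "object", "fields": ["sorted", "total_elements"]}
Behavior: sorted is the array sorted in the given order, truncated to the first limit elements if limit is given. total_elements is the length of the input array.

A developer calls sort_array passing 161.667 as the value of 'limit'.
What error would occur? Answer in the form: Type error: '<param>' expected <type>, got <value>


Spec: 'limit' is declared as integer; 161.667 is a non-integer number.
Type error: 'limit' expected integer, got 161.667


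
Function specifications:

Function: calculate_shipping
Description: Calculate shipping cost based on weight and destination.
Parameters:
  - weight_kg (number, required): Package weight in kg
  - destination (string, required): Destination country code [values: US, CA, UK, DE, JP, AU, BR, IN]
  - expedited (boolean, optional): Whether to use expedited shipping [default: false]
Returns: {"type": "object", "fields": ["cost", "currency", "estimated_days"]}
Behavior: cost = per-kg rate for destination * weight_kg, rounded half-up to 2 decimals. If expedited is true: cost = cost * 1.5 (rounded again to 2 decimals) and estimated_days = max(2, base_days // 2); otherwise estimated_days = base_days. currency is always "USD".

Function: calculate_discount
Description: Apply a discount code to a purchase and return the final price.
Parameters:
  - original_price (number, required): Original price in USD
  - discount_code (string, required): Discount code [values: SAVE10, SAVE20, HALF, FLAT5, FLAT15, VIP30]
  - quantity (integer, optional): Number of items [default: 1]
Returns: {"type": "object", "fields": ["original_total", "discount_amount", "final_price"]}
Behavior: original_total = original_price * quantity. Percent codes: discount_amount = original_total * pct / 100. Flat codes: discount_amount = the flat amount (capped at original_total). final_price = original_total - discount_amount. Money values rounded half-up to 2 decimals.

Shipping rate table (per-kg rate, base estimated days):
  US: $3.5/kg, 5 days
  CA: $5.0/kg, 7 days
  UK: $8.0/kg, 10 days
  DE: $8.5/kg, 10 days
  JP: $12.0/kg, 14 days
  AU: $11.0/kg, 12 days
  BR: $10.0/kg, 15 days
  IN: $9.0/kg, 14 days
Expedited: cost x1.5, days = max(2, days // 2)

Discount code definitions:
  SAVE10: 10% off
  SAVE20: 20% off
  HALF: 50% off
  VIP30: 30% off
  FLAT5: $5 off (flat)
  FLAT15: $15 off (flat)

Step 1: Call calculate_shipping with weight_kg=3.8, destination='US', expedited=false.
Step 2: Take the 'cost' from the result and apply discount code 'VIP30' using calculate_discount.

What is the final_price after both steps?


Step 1: calculate_shipping(weight_kg=3.8, destination=US, expedited=false)
  Rate for US: $3.5/kg, base 5 days
  cost = 3.5 * 3.8 = 13.3 -> 13.30
  expedited not set/false: estimated_days = 5
  -> cost = 13.30 USD
Step 2: calculate_discount(original_price=13.3, discount_code=VIP30, quantity=1)
  original_total = 13.3 * 1 = 13.30
  VIP30 = 30% off: discount_amount = 13.30 * 30/100 = 3.99 -> 3.99
  final_price = 13.30 - 3.99 = 9.31
  -> final_price = 9.31
$9.31


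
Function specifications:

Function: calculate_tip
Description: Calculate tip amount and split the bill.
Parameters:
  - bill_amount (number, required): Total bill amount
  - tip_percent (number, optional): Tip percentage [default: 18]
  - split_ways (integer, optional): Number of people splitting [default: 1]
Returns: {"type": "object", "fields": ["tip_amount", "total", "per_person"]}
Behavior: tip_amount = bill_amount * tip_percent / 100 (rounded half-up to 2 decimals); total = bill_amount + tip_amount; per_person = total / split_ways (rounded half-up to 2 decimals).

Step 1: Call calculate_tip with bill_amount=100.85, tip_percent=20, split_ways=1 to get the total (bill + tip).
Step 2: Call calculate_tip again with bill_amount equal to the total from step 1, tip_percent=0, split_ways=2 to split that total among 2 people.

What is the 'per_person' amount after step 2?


Step 1: calculate_tip(bill_amount=100.85, tip_percent=20, split_ways=1)
  tip_amount = 100.85 * 20/100 = 20.17 -> 20.17
  total = 100.85 + 20.17 = 121.02
  per_person = 121.02 / 1 = 121.02 -> 121.02
  -> total = 121.02
Step 2: calculate_tip(bill_amount=121.02, tip_percent=0, split_ways=2)
  tip_amount = 121.02 * 0/100 = 0 -> 0.00
  total = 121.02 + 0.00 = 121.02
  per_person = 121.02 / 2 = 60.51 -> 60.51
  -> per_person = 60.51
$60.51


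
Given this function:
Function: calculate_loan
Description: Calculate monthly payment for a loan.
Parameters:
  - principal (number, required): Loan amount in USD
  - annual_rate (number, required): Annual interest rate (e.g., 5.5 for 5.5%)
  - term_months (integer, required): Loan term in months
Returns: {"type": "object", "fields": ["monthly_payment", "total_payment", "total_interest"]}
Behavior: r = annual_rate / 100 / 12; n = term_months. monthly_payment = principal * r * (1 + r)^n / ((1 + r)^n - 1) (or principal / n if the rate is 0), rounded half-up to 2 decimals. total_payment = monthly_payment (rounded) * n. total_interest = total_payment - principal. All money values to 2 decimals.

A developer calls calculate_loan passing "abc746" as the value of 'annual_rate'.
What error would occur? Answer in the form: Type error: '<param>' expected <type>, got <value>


Spec: 'annual_rate' is declared as number; "abc746" is a string.
Type error: 'annual_rate' expected number, got "abc746"


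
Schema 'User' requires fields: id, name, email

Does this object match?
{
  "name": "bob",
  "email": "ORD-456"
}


Checking required fields...
Missing: id
Invalid - missing required field 'id'


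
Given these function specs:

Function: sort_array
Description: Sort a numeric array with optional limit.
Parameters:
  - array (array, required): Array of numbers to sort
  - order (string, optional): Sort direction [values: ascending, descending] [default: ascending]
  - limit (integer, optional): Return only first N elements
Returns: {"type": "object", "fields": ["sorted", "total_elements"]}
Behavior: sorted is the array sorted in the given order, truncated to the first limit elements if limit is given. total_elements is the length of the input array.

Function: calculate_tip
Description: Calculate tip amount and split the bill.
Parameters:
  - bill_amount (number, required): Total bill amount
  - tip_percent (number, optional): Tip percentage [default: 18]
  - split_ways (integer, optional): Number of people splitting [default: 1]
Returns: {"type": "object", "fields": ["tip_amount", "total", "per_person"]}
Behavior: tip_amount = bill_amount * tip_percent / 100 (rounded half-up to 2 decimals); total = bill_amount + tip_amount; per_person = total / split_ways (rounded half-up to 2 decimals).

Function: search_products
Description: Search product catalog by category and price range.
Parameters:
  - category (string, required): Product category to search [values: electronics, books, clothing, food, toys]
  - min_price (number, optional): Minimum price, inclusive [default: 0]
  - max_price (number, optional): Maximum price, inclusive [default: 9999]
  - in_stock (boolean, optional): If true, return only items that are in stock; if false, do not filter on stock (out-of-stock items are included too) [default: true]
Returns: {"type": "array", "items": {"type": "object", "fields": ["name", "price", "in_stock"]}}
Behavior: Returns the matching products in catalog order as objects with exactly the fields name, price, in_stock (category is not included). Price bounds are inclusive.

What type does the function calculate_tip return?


The calculate_tip spec declares Returns: {"type": "object", "fields": ["tip_amount", "total", "per_person"]}
Type:
object


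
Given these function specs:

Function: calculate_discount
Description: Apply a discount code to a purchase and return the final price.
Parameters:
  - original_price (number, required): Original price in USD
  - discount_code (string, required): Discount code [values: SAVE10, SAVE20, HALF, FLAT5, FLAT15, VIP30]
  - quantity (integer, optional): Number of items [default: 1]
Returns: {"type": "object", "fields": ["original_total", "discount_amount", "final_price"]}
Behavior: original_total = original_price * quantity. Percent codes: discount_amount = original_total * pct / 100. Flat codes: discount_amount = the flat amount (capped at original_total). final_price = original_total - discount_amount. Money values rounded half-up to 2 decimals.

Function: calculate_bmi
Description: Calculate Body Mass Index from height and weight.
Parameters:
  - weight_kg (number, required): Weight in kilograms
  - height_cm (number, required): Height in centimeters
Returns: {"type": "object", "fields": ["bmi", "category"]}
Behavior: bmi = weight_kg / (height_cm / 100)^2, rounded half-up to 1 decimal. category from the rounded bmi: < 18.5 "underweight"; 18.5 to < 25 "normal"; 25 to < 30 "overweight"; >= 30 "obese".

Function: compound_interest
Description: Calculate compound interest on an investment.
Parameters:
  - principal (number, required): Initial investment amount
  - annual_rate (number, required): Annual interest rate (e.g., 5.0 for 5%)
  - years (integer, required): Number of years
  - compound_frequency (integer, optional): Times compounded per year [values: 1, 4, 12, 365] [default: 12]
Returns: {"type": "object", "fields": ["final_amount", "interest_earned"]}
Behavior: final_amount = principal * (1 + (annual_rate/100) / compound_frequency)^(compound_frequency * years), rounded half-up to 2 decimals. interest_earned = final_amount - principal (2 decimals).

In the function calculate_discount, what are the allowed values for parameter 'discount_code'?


The calculate_discount spec declares:
  - discount_code (string, required): Discount code [values: SAVE10, SAVE20, HALF, FLAT5, FLAT15, VIP30]
Allowed values:
SAVE10, SAVE20, HALF, FLAT5, FLAT15, VIP30


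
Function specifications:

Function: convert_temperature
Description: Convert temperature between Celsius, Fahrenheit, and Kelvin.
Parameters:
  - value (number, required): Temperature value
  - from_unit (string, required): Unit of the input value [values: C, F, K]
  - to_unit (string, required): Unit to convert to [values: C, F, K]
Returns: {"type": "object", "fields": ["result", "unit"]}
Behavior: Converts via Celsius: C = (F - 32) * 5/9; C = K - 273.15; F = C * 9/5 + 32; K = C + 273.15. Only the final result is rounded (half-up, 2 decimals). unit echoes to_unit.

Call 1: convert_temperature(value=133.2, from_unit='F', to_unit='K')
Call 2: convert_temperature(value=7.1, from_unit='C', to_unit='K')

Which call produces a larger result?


Call 1:
  To C: (133.2 - 32) * 5/9 = 56.222222
  To K: 56.222222 + 273.15 = 329.372222
  Round to 2 decimals: 329.37
  -> 329.37 K
Call 2:
  Input already in C: 7.1
  To K: 7.1 + 273.15 = 280.25
  Round to 2 decimals: 280.25
  -> 280.25 K
Call 1 (329.37 K)


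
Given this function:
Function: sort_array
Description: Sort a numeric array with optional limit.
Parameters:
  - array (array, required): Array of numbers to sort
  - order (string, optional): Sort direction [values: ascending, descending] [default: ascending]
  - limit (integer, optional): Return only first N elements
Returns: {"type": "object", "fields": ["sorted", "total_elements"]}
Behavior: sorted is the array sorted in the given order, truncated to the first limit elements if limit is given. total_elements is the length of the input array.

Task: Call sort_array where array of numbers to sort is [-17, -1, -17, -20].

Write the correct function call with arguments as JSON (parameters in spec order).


Mapping each described value to its parameter name:
  'Array of numbers to sort' -> array = [-17, -1, -17, -20]
sort_array({"array": [-17, -1, -17, -20]})


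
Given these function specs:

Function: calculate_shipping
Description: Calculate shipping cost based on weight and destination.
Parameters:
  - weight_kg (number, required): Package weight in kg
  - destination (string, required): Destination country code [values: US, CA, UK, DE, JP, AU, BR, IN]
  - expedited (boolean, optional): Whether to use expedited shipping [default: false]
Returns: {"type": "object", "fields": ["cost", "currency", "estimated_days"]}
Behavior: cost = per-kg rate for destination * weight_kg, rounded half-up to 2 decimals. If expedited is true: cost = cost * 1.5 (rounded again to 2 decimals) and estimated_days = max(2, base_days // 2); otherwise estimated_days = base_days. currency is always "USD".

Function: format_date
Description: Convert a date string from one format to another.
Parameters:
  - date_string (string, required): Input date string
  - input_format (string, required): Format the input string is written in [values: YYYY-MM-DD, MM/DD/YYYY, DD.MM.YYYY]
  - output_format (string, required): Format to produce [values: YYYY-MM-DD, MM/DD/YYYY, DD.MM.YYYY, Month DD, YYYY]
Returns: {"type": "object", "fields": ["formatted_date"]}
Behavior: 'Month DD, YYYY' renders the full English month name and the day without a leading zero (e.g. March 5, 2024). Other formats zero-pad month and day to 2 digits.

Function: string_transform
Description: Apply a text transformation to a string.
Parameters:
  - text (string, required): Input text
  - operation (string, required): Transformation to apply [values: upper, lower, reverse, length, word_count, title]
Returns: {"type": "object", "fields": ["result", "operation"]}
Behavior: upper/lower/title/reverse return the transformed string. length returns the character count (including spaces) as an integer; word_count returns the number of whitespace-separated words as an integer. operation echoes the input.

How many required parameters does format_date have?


Parameters of format_date: date_string (required), input_format (required), output_format (required)
Required count:
3


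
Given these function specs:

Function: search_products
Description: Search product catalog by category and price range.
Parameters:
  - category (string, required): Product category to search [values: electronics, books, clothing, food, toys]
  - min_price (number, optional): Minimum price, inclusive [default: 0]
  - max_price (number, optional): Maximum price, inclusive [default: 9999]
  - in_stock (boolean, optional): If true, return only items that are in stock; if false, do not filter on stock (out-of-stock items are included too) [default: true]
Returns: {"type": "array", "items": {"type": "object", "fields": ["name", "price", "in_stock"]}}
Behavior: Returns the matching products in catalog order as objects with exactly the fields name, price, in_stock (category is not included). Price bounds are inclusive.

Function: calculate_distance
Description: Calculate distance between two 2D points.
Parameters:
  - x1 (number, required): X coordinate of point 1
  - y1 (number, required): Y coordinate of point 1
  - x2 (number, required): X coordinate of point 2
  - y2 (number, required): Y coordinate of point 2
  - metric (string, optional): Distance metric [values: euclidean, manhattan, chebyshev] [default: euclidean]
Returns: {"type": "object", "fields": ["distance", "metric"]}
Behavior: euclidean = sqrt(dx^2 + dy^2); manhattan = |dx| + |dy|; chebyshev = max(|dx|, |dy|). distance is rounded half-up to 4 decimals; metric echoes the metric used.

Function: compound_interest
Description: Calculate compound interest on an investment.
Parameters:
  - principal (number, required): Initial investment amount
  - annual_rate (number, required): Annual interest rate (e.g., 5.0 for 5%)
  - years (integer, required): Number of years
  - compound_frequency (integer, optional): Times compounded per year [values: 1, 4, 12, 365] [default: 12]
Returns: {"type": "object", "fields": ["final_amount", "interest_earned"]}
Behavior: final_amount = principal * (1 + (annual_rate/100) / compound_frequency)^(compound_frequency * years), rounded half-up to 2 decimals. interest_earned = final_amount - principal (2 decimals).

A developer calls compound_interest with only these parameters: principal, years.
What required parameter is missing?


Required parameters: principal, annual_rate, years
Provided: principal, years
Missing: annual_rate
annual_rate
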